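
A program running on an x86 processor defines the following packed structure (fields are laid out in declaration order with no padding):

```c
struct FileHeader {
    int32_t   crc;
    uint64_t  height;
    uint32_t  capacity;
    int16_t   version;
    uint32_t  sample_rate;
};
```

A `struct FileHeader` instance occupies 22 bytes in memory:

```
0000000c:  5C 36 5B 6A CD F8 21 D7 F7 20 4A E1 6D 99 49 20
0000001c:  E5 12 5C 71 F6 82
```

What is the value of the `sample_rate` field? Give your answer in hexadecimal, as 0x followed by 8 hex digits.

`sample_rate` follows `crc` (4 B), `height` (8 B), `capacity` (4 B), `version` (2 B), so it starts at offset 4 + 8 + 4 + 2 = 18 and occupies 4 bytes.
Bytes at offsets 18..21: 5C 71 F6 82.
Little-endian: lowest address holds the least-significant byte.
Reassemble most-significant byte first: 82 F6 71 5C → 0x82F6715C.

0x82F6715C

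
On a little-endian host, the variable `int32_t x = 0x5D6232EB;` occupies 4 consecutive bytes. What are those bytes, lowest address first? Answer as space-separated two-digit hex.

Split into bytes (most-significant first): 5D 62 32 EB.
Little-endian: lowest address holds the least-significant byte.
So at ascending addresses the bytes are EB 32 62 5D.

EB 32 62 5D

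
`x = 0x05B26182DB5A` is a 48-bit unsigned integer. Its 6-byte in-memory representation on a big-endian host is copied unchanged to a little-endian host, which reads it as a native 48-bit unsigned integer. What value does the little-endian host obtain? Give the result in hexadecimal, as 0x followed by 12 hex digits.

Stored big-endian, the bytes at ascending addresses are 05 B2 61 82 DB 5A.
Read back as little-endian, the first byte is least significant, giving 0x5ADB8261B205.

0x5ADB8261B205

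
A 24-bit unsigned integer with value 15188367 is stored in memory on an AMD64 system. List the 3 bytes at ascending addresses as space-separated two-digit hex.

15188367 in hexadecimal, padded to 24 bits, is 0xE7C18F.
Split into bytes (most-significant first): E7 C1 8F.
Little-endian stores the least-significant byte at the lowest address.
So at ascending addresses the bytes are 8F C1 E7.

8F C1 E7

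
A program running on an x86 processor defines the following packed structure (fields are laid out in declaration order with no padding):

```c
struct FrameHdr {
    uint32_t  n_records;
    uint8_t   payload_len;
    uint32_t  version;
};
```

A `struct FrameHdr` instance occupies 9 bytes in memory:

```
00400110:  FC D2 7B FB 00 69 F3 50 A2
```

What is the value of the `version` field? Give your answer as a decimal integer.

2723214185

`version` follows `n_records` (4 B), `payload_len` (1 B), so it starts at offset 4 + 1 = 5 and occupies 4 bytes.
Bytes at offsets 5..8: 69 F3 50 A2.
Little-endian: lowest address holds the least-significant byte.
Reassemble most-significant byte first: A2 50 F3 69 → 0xA250F369.
0xA250F369 = 2723214185.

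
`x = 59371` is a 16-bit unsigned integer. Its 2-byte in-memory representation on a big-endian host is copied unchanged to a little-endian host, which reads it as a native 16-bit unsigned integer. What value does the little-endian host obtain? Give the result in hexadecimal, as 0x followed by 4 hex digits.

0xEBE7

59371 in 16-bit hexadecimal is 0xE7EB.
Stored big-endian, the bytes at ascending addresses are E7 EB.
Read back as little-endian, the first byte is least significant, giving 0xEBE7.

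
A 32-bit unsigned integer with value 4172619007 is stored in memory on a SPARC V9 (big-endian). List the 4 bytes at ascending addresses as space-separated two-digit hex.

4172619007 in hexadecimal, padded to 32 bits, is 0xF8B51CFF.
Split into bytes (most-significant first): F8 B5 1C FF.
Big-endian: lowest address holds the most-significant byte.
So the memory order matches the most-significant-first order: F8 B5 1C FF.

F8 B5 1C FF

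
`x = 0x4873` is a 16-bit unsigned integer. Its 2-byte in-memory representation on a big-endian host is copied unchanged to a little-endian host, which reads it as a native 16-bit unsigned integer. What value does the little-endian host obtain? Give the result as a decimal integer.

29512

Stored big-endian, the bytes at ascending addresses are 48 73.
Read back as little-endian, the first byte is least significant, giving 0x7348.
0x7348 = 29512.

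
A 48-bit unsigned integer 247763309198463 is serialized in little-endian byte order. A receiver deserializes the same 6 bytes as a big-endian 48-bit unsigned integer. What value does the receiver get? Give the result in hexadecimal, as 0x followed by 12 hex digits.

247763309198463 in 48-bit hexadecimal is 0xE156E4087C7F.
Stored little-endian, the bytes at ascending addresses are 7F 7C 08 E4 56 E1.
Read back as big-endian, the last byte is least significant, giving 0x7F7C08E456E1.

0x7F7C08E456E1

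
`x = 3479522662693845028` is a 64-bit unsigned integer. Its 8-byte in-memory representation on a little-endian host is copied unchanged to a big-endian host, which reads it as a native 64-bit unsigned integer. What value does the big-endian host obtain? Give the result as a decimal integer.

3479522662693845028 in 64-bit hexadecimal is 0x3049BF6D29C9B824.
Stored little-endian, the bytes at ascending addresses are 24 B8 C9 29 6D BF 49 30.
Read back as big-endian, the last byte is least significant, giving 0x24B8C9296DBF4930.
0x24B8C9296DBF4930 = 2646085960852261168.

2646085960852261168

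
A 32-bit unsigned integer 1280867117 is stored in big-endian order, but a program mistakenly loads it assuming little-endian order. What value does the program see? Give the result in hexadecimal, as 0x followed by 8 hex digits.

0x2D7B584C

1280867117 in 32-bit hexadecimal is 0x4C587B2D.
Stored big-endian, the bytes at ascending addresses are 4C 58 7B 2D.
Read back as little-endian, the first byte is least significant, giving 0x2D7B584C.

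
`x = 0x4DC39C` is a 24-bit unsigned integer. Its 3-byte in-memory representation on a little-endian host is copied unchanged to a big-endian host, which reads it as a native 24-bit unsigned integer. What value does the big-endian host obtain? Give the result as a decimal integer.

10273613

Stored little-endian, the bytes at ascending addresses are 9C C3 4D.
Read back as big-endian, the last byte is least significant, giving 0x9CC34D.
0x9CC34D = 10273613.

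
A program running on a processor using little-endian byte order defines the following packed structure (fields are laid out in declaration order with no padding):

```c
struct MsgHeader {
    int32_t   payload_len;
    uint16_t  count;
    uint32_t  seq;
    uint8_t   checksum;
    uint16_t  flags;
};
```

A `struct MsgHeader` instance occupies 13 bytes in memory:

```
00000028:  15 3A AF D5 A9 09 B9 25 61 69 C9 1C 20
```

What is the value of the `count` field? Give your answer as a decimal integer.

`count` follows `payload_len` (4 bytes), so it starts at byte offset 4 and occupies 2 bytes.
Bytes at offsets 4..5: A9 09.
Little-endian: lowest address holds the least-significant byte.
Reassemble most-significant byte first: 09 A9 → 0x09A9.
0x09A9 = 2473.

2473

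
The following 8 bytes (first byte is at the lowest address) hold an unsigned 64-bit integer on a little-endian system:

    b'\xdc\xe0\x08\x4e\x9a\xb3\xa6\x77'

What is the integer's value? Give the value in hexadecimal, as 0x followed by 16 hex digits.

Little-endian stores the least-significant byte at the lowest address.
Reassemble most-significant byte first: 77 A6 B3 9A 4E 08 E0 DC → 0x77A6B39A4E08E0DC.

0x77A6B39A4E08E0DC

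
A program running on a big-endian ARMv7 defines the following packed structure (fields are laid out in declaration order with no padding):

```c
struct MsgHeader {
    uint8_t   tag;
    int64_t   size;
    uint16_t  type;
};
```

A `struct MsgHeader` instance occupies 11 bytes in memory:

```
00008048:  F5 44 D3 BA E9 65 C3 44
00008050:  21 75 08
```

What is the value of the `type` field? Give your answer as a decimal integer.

29960

`type` follows `tag` (1 B), `size` (8 B), so it starts at offset 1 + 8 = 9 and occupies 2 bytes.
Bytes at offsets 9..10: 75 08.
Big-endian stores the most-significant byte at the lowest address.
The bytes are already most-significant first: 0x7508.
0x7508 = 29960.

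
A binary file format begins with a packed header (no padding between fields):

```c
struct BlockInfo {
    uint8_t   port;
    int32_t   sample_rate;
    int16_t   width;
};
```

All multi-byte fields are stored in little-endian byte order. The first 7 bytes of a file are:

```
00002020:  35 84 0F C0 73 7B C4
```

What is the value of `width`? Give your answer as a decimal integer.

-15237

`width` follows `port` (1 B), `sample_rate` (4 B), so it starts at offset 1 + 4 = 5 and occupies 2 bytes.
Bytes at offsets 5..6: 7B C4.
Little-endian: lowest address holds the least-significant byte.
Reassemble most-significant byte first: C4 7B → 0xC47B.
Top bit is set, so as a signed 16-bit value this is 0xC47B − 2^16 = -15237.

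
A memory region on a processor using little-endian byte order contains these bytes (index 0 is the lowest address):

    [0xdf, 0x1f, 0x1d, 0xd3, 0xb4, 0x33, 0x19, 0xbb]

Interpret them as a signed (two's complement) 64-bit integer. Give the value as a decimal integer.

Little-endian: lowest address holds the least-significant byte.
Reassemble most-significant byte first: BB 19 33 B4 D3 1D 1F DF → 0xBB1933B4D31D1FDF.
Top bit is set, so as a signed 64-bit value this is 0xBB1933B4D31D1FDF − 2^64 = -4964880262470230049.

-4964880262470230049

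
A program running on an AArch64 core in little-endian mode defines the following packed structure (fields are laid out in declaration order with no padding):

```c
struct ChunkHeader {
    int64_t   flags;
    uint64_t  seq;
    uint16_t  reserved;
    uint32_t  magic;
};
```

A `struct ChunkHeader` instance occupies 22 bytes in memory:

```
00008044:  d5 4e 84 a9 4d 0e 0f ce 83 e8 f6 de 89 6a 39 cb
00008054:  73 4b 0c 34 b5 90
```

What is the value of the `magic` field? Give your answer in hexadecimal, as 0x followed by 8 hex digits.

`magic` follows `flags` (8 B), `seq` (8 B), `reserved` (2 B), so it starts at offset 8 + 8 + 2 = 18 and occupies 4 bytes.
Bytes at offsets 18..21: 0C 34 B5 90.
In little-endian order the low byte comes first in memory.
Reassemble most-significant byte first: 90 B5 34 0C → 0x90B5340C.

0x90B5340C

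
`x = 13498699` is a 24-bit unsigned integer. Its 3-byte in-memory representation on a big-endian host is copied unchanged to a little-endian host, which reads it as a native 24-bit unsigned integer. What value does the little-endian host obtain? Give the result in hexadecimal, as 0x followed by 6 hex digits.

13498699 in 24-bit hexadecimal is 0xCDF94B.
Stored big-endian, the bytes at ascending addresses are CD F9 4B.
Read back as little-endian, the first byte is least significant, giving 0x4BF9CD.

0x4BF9CD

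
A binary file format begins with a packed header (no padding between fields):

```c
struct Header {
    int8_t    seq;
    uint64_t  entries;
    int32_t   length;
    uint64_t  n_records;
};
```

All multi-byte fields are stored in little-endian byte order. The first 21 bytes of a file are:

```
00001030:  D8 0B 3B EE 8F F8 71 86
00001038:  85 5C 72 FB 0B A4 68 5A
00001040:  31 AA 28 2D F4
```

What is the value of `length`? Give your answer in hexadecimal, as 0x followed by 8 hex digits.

0x0BFB725C

`length` follows `seq` (1 B), `entries` (8 B), so it starts at offset 1 + 8 = 9 and occupies 4 bytes.
Bytes at offsets 9..12: 5C 72 FB 0B.
Little-endian stores the least-significant byte at the lowest address.
Reassemble most-significant byte first: 0B FB 72 5C → 0x0BFB725C.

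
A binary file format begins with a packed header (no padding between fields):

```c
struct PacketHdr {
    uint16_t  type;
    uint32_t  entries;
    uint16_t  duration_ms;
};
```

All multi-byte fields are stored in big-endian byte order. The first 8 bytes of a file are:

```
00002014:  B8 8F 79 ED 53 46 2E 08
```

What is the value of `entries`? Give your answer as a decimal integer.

`entries` follows `type` (2 bytes), so it starts at byte offset 2 and occupies 4 bytes.
Bytes at offsets 2..5: 79 ED 53 46.
Big-endian: lowest address holds the most-significant byte.
The bytes are already most-significant first: 0x79ED5346.
0x79ED5346 = 2045596486.

2045596486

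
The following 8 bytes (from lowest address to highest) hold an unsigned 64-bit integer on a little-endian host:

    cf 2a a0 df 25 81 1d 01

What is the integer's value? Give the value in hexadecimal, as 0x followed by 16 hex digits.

0x011D8125DFA02ACF

Little-endian: lowest address holds the least-significant byte.
Reassemble most-significant byte first: 01 1D 81 25 DF A0 2A CF → 0x011D8125DFA02ACF.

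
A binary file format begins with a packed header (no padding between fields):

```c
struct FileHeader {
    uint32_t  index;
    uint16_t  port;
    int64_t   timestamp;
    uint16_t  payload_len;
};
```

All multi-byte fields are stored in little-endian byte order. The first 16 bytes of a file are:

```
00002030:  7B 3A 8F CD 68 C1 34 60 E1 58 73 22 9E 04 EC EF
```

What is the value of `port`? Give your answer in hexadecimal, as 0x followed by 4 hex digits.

0xC168

`port` follows `index` (4 bytes), so it starts at byte offset 4 and occupies 2 bytes.
Bytes at offsets 4..5: 68 C1.
Little-endian stores the least-significant byte at the lowest address.
Reassemble most-significant byte first: C1 68 → 0xC168.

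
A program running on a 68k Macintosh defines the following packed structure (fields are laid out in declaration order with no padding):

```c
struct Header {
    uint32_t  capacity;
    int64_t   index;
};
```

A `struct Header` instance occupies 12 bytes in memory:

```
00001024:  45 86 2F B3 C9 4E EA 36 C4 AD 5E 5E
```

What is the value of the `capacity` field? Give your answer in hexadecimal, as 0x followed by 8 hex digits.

`capacity` is the first field, at byte offset 0, occupying 4 bytes.
Bytes at offsets 0..3: 45 86 2F B3.
In big-endian order the high byte comes first in memory.
The bytes are already most-significant first: 0x45862FB3.

0x45862FB3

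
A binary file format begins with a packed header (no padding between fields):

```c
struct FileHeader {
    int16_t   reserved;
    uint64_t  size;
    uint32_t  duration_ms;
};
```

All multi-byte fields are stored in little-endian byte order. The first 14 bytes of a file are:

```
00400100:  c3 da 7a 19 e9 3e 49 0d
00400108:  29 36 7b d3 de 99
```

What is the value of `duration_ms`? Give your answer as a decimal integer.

2581517179

`duration_ms` follows `reserved` (2 B), `size` (8 B), so it starts at offset 2 + 8 = 10 and occupies 4 bytes.
Bytes at offsets 10..13: 7B D3 DE 99.
Little-endian: lowest address holds the least-significant byte.
Reassemble most-significant byte first: 99 DE D3 7B → 0x99DED37B.
0x99DED37B = 2581517179.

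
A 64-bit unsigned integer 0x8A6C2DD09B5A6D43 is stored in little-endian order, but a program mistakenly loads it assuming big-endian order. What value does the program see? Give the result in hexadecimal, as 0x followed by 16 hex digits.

0x436D5A9BD02D6C8A

Stored little-endian, the bytes at ascending addresses are 43 6D 5A 9B D0 2D 6C 8A.
Read back as big-endian, the last byte is least significant, giving 0x436D5A9BD02D6C8A.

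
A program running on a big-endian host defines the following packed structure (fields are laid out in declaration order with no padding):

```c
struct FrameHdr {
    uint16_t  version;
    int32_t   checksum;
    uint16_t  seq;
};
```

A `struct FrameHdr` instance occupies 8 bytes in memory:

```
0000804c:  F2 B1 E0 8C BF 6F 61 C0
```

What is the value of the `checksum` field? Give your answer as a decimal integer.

`checksum` follows `version` (2 bytes), so it starts at byte offset 2 and occupies 4 bytes.
Bytes at offsets 2..5: E0 8C BF 6F.
In big-endian order the high byte comes first in memory.
The bytes are already most-significant first: 0xE08CBF6F.
Top bit is set, so as a signed 32-bit value this is 0xE08CBF6F − 2^32 = -527646865.

-527646865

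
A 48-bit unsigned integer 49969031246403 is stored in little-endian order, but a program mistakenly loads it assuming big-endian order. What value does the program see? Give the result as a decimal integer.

74158437462573

49969031246403 in 48-bit hexadecimal is 0x2D72525B7243.
Stored little-endian, the bytes at ascending addresses are 43 72 5B 52 72 2D.
Read back as big-endian, the last byte is least significant, giving 0x43725B52722D.
0x43725B52722D = 74158437462573.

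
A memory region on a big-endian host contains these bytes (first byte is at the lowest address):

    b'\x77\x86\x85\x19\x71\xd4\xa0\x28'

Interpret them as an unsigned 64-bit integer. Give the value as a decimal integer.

8612717681723088936

Big-endian stores the most-significant byte at the lowest address.
The bytes are already most-significant first: 0x7786851971D4A028.
0x7786851971D4A028 = 8612717681723088936.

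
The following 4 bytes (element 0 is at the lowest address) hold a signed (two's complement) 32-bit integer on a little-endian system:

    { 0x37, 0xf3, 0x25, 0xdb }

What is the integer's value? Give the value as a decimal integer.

Little-endian: lowest address holds the least-significant byte.
Reassemble most-significant byte first: DB 25 F3 37 → 0xDB25F337.
Top bit is set, so as a signed 32-bit value this is 0xDB25F337 − 2^32 = -618269897.

-618269897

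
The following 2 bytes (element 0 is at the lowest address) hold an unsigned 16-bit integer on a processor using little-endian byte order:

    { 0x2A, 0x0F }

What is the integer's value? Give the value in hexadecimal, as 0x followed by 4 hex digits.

0x0F2A

Little-endian: lowest address holds the least-significant byte.
Reassemble most-significant byte first: 0F 2A → 0x0F2A.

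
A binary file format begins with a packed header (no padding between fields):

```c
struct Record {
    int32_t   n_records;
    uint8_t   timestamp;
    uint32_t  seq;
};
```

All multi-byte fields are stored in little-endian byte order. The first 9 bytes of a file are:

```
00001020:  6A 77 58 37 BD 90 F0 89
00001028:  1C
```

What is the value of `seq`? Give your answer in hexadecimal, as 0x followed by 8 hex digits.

0x1C89F090

`seq` follows `n_records` (4 B), `timestamp` (1 B), so it starts at offset 4 + 1 = 5 and occupies 4 bytes.
Bytes at offsets 5..8: 90 F0 89 1C.
Little-endian stores the least-significant byte at the lowest address.
Reassemble most-significant byte first: 1C 89 F0 90 → 0x1C89F090.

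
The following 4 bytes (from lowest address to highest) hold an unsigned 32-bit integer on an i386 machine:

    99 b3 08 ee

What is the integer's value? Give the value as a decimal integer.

In little-endian order the low byte comes first in memory.
Reassemble most-significant byte first: EE 08 B3 99 → 0xEE08B399.
0xEE08B399 = 3993547673.

3993547673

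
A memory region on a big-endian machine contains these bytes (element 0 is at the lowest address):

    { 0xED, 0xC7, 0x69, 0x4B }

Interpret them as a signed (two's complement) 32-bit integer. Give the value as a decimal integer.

-305698485

Big-endian stores the most-significant byte at the lowest address.
The bytes are already most-significant first: 0xEDC7694B.
Top bit is set, so as a signed 32-bit value this is 0xEDC7694B − 2^32 = -305698485.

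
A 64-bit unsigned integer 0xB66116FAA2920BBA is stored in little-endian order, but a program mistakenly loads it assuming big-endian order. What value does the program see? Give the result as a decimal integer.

13405969944476541366

Stored little-endian, the bytes at ascending addresses are BA 0B 92 A2 FA 16 61 B6.
Read back as big-endian, the last byte is least significant, giving 0xBA0B92A2FA1661B6.
0xBA0B92A2FA1661B6 = 13405969944476541366.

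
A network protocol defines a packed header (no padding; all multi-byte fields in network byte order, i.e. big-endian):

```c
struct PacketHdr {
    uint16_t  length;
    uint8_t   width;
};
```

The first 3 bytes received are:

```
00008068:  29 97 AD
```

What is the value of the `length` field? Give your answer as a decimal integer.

10647

`length` is the first field, at byte offset 0, occupying 2 bytes.
Bytes at offsets 0..1: 29 97.
In big-endian order the high byte comes first in memory.
The bytes are already most-significant first: 0x2997.
0x2997 = 10647.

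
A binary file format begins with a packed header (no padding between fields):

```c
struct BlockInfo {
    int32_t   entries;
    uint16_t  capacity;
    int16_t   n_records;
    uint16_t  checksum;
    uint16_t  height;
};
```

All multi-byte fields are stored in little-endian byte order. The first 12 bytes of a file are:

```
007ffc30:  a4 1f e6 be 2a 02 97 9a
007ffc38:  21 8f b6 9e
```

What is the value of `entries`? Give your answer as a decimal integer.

-1092214876

`entries` is the first field, at byte offset 0, occupying 4 bytes.
Bytes at offsets 0..3: A4 1F E6 BE.
In little-endian order the low byte comes first in memory.
Reassemble most-significant byte first: BE E6 1F A4 → 0xBEE61FA4.
Top bit is set, so as a signed 32-bit value this is 0xBEE61FA4 − 2^32 = -1092214876.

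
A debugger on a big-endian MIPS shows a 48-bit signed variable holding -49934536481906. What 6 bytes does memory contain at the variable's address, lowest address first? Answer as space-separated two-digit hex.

D2 95 B5 B0 E3 8E

Two's complement of -49934536481906 in 48 bits: 49934536481906 = 0x2D6A4A4F1C72; invert → 0xD295B5B0E38D; add 1 → 0xD295B5B0E38E.
Split into bytes (most-significant first): D2 95 B5 B0 E3 8E.
In big-endian order the high byte comes first in memory.
So the memory order matches the most-significant-first order: D2 95 B5 B0 E3 8E.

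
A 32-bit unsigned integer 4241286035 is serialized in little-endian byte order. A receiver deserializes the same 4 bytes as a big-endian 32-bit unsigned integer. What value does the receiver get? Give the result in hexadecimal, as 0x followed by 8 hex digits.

4241286035 in 32-bit hexadecimal is 0xFCCCE393.
Stored little-endian, the bytes at ascending addresses are 93 E3 CC FC.
Read back as big-endian, the last byte is least significant, giving 0x93E3CCFC.

0x93E3CCFC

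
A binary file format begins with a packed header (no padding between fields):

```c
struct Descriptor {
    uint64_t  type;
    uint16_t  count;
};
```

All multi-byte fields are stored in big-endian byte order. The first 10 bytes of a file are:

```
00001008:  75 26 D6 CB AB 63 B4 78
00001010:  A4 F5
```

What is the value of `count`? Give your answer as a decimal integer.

42229

`count` follows `type` (8 bytes), so it starts at byte offset 8 and occupies 2 bytes.
Bytes at offsets 8..9: A4 F5.
Big-endian stores the most-significant byte at the lowest address.
The bytes are already most-significant first: 0xA4F5.
0xA4F5 = 42229.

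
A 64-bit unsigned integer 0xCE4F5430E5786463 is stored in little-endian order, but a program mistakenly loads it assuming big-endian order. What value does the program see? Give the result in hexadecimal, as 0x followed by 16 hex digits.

0x636478E530544FCE

Stored little-endian, the bytes at ascending addresses are 63 64 78 E5 30 54 4F CE.
Read back as big-endian, the last byte is least significant, giving 0x636478E530544FCE.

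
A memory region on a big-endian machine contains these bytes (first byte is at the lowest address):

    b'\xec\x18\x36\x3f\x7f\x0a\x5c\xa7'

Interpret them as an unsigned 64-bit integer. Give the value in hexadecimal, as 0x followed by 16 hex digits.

Big-endian stores the most-significant byte at the lowest address.
The bytes are already most-significant first: 0xEC18363F7F0A5CA7.

0xEC18363F7F0A5CA7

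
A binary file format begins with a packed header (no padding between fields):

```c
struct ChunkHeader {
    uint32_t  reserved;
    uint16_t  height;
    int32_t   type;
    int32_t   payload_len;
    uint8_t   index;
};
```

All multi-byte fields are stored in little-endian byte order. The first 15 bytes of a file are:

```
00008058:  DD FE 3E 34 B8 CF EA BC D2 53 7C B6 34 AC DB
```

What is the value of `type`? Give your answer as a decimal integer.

1406319850

`type` follows `reserved` (4 B), `height` (2 B), so it starts at offset 4 + 2 = 6 and occupies 4 bytes.
Bytes at offsets 6..9: EA BC D2 53.
In little-endian order the low byte comes first in memory.
Reassemble most-significant byte first: 53 D2 BC EA → 0x53D2BCEA.
0x53D2BCEA = 1406319850.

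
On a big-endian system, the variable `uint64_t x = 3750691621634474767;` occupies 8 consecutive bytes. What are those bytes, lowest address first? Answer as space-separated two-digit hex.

3750691621634474767 in hexadecimal, padded to 64 bits, is 0x340D2228698E830F.
Split into bytes (most-significant first): 34 0D 22 28 69 8E 83 0F.
Big-endian: lowest address holds the most-significant byte.
So the memory order matches the most-significant-first order: 34 0D 22 28 69 8E 83 0F.

34 0D 22 28 69 8E 83 0F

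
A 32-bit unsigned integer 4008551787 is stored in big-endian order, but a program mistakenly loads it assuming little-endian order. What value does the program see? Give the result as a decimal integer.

1806036462

4008551787 in 32-bit hexadecimal is 0xEEEDA56B.
Stored big-endian, the bytes at ascending addresses are EE ED A5 6B.
Read back as little-endian, the first byte is least significant, giving 0x6BA5EDEE.
0x6BA5EDEE = 1806036462.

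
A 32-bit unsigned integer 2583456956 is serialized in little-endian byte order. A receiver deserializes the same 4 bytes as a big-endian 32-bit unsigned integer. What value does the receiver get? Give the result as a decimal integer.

2583456956 in 32-bit hexadecimal is 0x99FC6CBC.
Stored little-endian, the bytes at ascending addresses are BC 6C FC 99.
Read back as big-endian, the last byte is least significant, giving 0xBC6CFC99.
0xBC6CFC99 = 3161259161.

3161259161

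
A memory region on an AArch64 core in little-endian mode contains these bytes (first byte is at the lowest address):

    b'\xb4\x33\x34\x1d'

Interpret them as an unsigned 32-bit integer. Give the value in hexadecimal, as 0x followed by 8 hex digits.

0x1D3433B4

Little-endian: lowest address holds the least-significant byte.
Reassemble most-significant byte first: 1D 34 33 B4 → 0x1D3433B4.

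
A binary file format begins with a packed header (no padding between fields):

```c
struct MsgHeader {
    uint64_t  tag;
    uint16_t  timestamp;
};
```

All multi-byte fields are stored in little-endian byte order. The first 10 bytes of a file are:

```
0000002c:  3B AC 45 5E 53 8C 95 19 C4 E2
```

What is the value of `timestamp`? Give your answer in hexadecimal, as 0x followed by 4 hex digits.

0xE2C4

`timestamp` follows `tag` (8 bytes), so it starts at byte offset 8 and occupies 2 bytes.
Bytes at offsets 8..9: C4 E2.
Little-endian stores the least-significant byte at the lowest address.
Reassemble most-significant byte first: E2 C4 → 0xE2C4.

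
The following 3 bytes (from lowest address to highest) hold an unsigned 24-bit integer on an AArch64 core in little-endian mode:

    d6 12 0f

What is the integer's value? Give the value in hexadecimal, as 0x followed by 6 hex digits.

0x0F12D6

In little-endian order the low byte comes first in memory.
Reassemble most-significant byte first: 0F 12 D6 → 0x0F12D6.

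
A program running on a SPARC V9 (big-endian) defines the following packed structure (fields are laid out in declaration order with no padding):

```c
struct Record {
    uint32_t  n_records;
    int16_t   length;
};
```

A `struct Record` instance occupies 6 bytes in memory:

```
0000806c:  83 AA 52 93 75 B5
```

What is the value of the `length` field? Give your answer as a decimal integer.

30133

`length` follows `n_records` (4 bytes), so it starts at byte offset 4 and occupies 2 bytes.
Bytes at offsets 4..5: 75 B5.
Big-endian: lowest address holds the most-significant byte.
The bytes are already most-significant first: 0x75B5.
0x75B5 = 30133.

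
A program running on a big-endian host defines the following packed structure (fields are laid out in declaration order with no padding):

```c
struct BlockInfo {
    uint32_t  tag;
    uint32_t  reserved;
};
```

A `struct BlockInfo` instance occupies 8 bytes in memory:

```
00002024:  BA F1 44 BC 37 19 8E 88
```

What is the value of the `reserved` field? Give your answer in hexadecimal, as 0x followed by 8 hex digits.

0x37198E88

`reserved` follows `tag` (4 bytes), so it starts at byte offset 4 and occupies 4 bytes.
Bytes at offsets 4..7: 37 19 8E 88.
Big-endian stores the most-significant byte at the lowest address.
The bytes are already most-significant first: 0x37198E88.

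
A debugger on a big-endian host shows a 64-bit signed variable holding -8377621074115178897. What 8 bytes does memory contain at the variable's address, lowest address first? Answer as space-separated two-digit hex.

Two's complement of -8377621074115178897 in 64 bits: 8377621074115178897 = 0x744349FAF9763191; invert → 0x8BBCB6050689CE6E; add 1 → 0x8BBCB6050689CE6F.
Split into bytes (most-significant first): 8B BC B6 05 06 89 CE 6F.
Big-endian: lowest address holds the most-significant byte.
So the memory order matches the most-significant-first order: 8B BC B6 05 06 89 CE 6F.

8B BC B6 05 06 89 CE 6F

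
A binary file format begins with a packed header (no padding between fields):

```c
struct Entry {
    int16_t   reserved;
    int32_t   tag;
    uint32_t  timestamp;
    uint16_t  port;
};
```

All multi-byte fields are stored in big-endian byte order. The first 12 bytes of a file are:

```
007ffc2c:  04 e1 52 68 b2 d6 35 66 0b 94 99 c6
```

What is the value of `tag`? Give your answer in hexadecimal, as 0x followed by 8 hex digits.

0x5268B2D6

`tag` follows `reserved` (2 bytes), so it starts at byte offset 2 and occupies 4 bytes.
Bytes at offsets 2..5: 52 68 B2 D6.
Big-endian: lowest address holds the most-significant byte.
The bytes are already most-significant first: 0x5268B2D6.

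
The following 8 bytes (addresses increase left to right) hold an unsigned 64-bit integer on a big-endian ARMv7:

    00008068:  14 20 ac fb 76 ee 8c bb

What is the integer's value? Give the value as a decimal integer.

1450349276045413563

In big-endian order the high byte comes first in memory.
The bytes are already most-significant first: 0x1420ACFB76EE8CBB.
0x1420ACFB76EE8CBB = 1450349276045413563.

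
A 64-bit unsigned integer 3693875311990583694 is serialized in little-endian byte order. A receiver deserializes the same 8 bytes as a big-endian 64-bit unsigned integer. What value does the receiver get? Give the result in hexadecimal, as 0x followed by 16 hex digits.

0x8EB1C87706484333

3693875311990583694 in 64-bit hexadecimal is 0x3343480677C8B18E.
Stored little-endian, the bytes at ascending addresses are 8E B1 C8 77 06 48 43 33.
Read back as big-endian, the last byte is least significant, giving 0x8EB1C87706484333.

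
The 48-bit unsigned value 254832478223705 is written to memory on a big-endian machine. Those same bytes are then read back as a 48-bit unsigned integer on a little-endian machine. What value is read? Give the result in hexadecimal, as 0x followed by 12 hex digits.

254832478223705 in 48-bit hexadecimal is 0xE7C4CF577D59.
Stored big-endian, the bytes at ascending addresses are E7 C4 CF 57 7D 59.
Read back as little-endian, the first byte is least significant, giving 0x597D57CFC4E7.

0x597D57CFC4E7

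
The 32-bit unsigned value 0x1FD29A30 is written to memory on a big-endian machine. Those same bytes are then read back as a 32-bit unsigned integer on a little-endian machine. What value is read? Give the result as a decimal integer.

Stored big-endian, the bytes at ascending addresses are 1F D2 9A 30.
Read back as little-endian, the first byte is least significant, giving 0x309AD21F.
0x309AD21F = 815452703.

815452703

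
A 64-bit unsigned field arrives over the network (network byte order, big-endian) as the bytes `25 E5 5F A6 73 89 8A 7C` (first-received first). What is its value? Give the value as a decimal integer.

Big-endian stores the most-significant byte at the lowest address.
The bytes are already most-significant first: 0x25E55FA673898A7C.
0x25E55FA673898A7C = 2730693917577677436.

2730693917577677436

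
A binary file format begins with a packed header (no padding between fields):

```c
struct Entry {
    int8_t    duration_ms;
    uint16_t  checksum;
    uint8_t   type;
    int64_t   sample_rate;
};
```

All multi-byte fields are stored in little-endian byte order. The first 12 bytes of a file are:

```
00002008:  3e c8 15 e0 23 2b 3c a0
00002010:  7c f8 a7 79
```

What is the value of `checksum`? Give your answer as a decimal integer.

5576

`checksum` follows `duration_ms` (1 byte), so it starts at byte offset 1 and occupies 2 bytes.
Bytes at offsets 1..2: C8 15.
Little-endian: lowest address holds the least-significant byte.
Reassemble most-significant byte first: 15 C8 → 0x15C8.
0x15C8 = 5576.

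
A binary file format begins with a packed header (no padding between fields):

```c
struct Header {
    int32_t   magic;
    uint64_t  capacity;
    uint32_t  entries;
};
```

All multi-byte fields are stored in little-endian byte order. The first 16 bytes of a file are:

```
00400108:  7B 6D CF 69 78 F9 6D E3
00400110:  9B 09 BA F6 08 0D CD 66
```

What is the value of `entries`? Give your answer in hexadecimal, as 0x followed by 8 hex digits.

0x66CD0D08

`entries` follows `magic` (4 B), `capacity` (8 B), so it starts at offset 4 + 8 = 12 and occupies 4 bytes.
Bytes at offsets 12..15: 08 0D CD 66.
Little-endian: lowest address holds the least-significant byte.
Reassemble most-significant byte first: 66 CD 0D 08 → 0x66CD0D08.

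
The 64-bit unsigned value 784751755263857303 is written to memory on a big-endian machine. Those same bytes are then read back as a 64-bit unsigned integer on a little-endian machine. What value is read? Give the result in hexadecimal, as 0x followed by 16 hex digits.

784751755263857303 in 64-bit hexadecimal is 0x0AE3FF90495DD297.
Stored big-endian, the bytes at ascending addresses are 0A E3 FF 90 49 5D D2 97.
Read back as little-endian, the first byte is least significant, giving 0x97D25D4990FFE30A.

0x97D25D4990FFE30A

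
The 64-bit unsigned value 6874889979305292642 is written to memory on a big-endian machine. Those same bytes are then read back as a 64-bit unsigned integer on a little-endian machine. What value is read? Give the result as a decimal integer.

7094122612422633567

6874889979305292642 in 64-bit hexadecimal is 0x5F688402EE627362.
Stored big-endian, the bytes at ascending addresses are 5F 68 84 02 EE 62 73 62.
Read back as little-endian, the first byte is least significant, giving 0x627362EE0284685F.
0x627362EE0284685F = 7094122612422633567.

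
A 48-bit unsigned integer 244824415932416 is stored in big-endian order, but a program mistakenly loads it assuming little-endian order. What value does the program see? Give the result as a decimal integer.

244824415932416 in 48-bit hexadecimal is 0xDEAAA0581000.
Stored big-endian, the bytes at ascending addresses are DE AA A0 58 10 00.
Read back as little-endian, the first byte is least significant, giving 0x001058A0AADE.
0x001058A0AADE = 70206401246.

70206401246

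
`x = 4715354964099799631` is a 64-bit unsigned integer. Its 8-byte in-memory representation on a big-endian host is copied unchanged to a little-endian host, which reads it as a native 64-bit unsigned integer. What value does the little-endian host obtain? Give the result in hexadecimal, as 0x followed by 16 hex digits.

0x4F1A0B595B4E7041

4715354964099799631 in 64-bit hexadecimal is 0x41704E5B590B1A4F.
Stored big-endian, the bytes at ascending addresses are 41 70 4E 5B 59 0B 1A 4F.
Read back as little-endian, the first byte is least significant, giving 0x4F1A0B595B4E7041.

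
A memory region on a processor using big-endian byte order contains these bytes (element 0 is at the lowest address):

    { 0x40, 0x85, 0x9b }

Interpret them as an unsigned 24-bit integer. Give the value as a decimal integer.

4228507

Big-endian: lowest address holds the most-significant byte.
The bytes are already most-significant first: 0x40859B.
0x40859B = 4228507.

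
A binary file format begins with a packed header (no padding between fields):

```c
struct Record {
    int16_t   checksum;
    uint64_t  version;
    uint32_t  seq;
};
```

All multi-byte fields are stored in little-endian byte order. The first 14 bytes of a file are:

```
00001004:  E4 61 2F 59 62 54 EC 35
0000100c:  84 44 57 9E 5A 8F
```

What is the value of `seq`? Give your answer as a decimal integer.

2405080663

`seq` follows `checksum` (2 B), `version` (8 B), so it starts at offset 2 + 8 = 10 and occupies 4 bytes.
Bytes at offsets 10..13: 57 9E 5A 8F.
Little-endian: lowest address holds the least-significant byte.
Reassemble most-significant byte first: 8F 5A 9E 57 → 0x8F5A9E57.
0x8F5A9E57 = 2405080663.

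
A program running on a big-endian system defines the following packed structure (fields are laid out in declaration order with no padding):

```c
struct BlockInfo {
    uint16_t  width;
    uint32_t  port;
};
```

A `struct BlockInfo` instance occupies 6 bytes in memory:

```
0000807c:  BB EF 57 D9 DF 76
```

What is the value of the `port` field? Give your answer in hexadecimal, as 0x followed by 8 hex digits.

`port` follows `width` (2 bytes), so it starts at byte offset 2 and occupies 4 bytes.
Bytes at offsets 2..5: 57 D9 DF 76.
Big-endian: lowest address holds the most-significant byte.
The bytes are already most-significant first: 0x57D9DF76.

0x57D9DF76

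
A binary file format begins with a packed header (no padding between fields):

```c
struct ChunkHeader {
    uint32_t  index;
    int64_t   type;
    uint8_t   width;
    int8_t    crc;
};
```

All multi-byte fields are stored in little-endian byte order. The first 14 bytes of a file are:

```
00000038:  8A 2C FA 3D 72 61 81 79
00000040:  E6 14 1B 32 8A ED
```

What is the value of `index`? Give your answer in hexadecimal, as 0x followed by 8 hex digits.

`index` is the first field, at byte offset 0, occupying 4 bytes.
Bytes at offsets 0..3: 8A 2C FA 3D.
Little-endian stores the least-significant byte at the lowest address.
Reassemble most-significant byte first: 3D FA 2C 8A → 0x3DFA2C8A.

0x3DFA2C8A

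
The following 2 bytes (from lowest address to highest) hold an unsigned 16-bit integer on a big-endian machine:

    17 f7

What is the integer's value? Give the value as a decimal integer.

Big-endian stores the most-significant byte at the lowest address.
The bytes are already most-significant first: 0x17F7.
0x17F7 = 6135.

6135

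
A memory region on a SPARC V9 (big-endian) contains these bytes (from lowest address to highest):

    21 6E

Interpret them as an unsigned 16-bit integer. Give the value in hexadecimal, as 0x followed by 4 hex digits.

In big-endian order the high byte comes first in memory.
The bytes are already most-significant first: 0x216E.

0x216E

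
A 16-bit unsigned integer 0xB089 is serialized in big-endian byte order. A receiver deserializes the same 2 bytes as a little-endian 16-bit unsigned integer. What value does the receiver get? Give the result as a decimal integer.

35248

Stored big-endian, the bytes at ascending addresses are B0 89.
Read back as little-endian, the first byte is least significant, giving 0x89B0.
0x89B0 = 35248.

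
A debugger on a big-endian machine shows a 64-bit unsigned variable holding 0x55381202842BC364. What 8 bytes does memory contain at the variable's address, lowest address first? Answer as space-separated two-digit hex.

55 38 12 02 84 2B C3 64

Split into bytes (most-significant first): 55 38 12 02 84 2B C3 64.
Big-endian: lowest address holds the most-significant byte.
So the memory order matches the most-significant-first order: 55 38 12 02 84 2B C3 64.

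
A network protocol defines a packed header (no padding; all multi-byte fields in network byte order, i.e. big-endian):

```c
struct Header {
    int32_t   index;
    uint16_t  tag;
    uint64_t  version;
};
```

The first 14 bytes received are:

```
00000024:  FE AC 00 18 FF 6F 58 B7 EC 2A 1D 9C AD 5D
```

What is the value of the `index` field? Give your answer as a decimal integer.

`index` is the first field, at byte offset 0, occupying 4 bytes.
Bytes at offsets 0..3: FE AC 00 18.
Big-endian: lowest address holds the most-significant byte.
The bytes are already most-significant first: 0xFEAC0018.
Top bit is set, so as a signed 32-bit value this is 0xFEAC0018 − 2^32 = -22282216.

-22282216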